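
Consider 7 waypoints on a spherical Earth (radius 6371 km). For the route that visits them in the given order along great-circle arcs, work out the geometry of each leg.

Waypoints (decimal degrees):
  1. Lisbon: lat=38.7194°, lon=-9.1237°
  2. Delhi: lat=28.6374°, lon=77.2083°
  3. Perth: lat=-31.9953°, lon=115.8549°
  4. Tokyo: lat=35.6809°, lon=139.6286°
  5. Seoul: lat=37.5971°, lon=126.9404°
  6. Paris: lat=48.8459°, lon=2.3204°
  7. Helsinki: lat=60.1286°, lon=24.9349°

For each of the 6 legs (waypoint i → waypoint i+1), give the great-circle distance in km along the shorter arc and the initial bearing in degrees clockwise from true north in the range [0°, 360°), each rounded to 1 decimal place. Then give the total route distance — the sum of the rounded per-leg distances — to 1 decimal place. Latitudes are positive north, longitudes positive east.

Leg 1: φ1=0.6757810, φ2=0.4998169, Δφ=-0.1759641, Δλ=1.5067776 rad; a=sin²(Δφ/2)+cosφ1·cosφ2·sin²(Δλ/2)=0.3282040503; c=2·atan2(√a, √(1-a))=1.220057338; dist=6371·c=7772.985 ≈ 7773.0 km; running total=7773.0 km
Leg 1 bearing: y=sinΔλ·cosφ2=0.87587242, x=cosφ1·sinφ2-sinφ1·cosφ2·cosΔλ=0.33880985; θ=atan2(y, x)=68.8523° ≈ 68.9°
Leg 2: φ1=0.4998169, φ2=-0.5584233, Δφ=-1.0582402, Δλ=0.6745104 rad; a=sin²(Δφ/2)+cosφ1·cosφ2·sin²(Δλ/2)=0.3362977657; c=2·atan2(√a, √(1-a))=1.237240994; dist=6371·c=7882.462 ≈ 7882.5 km; running total=15655.5 km
Leg 2 bearing: y=sinΔλ·cosφ2=0.52964592, x=cosφ1·sinφ2-sinφ1·cosφ2·cosΔλ=-0.78248419; θ=atan2(y, x)=145.9068° ≈ 145.9°
Leg 3: φ1=-0.5584233, φ2=0.6227492, Δφ=1.1811725, Δλ=0.4149293 rad; a=sin²(Δφ/2)+cosφ1·cosφ2·sin²(Δλ/2)=0.3393075584; c=2·atan2(√a, √(1-a))=1.243604733; dist=6371·c=7923.006 ≈ 7923.0 km; running total=23578.5 km
Leg 3 bearing: y=sinΔλ·cosφ2=0.32744979, x=cosφ1·sinφ2-sinφ1·cosφ2·cosΔλ=0.88853159; θ=atan2(y, x)=20.2303° ≈ 20.2°
Leg 4: φ1=0.6227492, φ2=0.6561932, Δφ=0.0334440, Δλ=-0.2214509 rad; a=sin²(Δφ/2)+cosφ1·cosφ2·sin²(Δλ/2)=0.0081378307; c=2·atan2(√a, √(1-a))=0.180665456; dist=6371·c=1151.020 ≈ 1151.0 km; running total=24729.5 km
Leg 4 bearing: y=sinΔλ·cosφ2=-0.17402947, x=cosφ1·sinφ2-sinφ1·cosφ2·cosΔλ=0.04472325; θ=atan2(y, x)=-75.5876° <0 so +360° → 284.4124° ≈ 284.4°
Leg 5: φ1=0.6561932, φ2=0.8525218, Δφ=0.1963286, Δλ=-2.1750293 rad; a=sin²(Δφ/2)+cosφ1·cosφ2·sin²(Δλ/2)=0.4184291760; c=2·atan2(√a, √(1-a))=1.406922197; dist=6371·c=8963.501 ≈ 8963.5 km; running total=33693.0 km
Leg 5 bearing: y=sinΔλ·cosφ2=-0.54156444, x=cosφ1·sinφ2-sinφ1·cosφ2·cosΔλ=0.82467736; θ=atan2(y, x)=-33.2928° <0 so +360° → 326.7072° ≈ 326.7°
Leg 6: φ1=0.8525218, φ2=1.0494420, Δφ=0.1969203, Δλ=0.3946975 rad; a=sin²(Δφ/2)+cosφ1·cosφ2·sin²(Δλ/2)=0.0222634878; c=2·atan2(√a, √(1-a))=0.299537638; dist=6371·c=1908.354 ≈ 1908.4 km; running total=35601.4 km
Leg 6 bearing: y=sinΔλ·cosφ2=0.19151655, x=cosφ1·sinφ2-sinφ1·cosφ2·cosΔλ=0.22448321; θ=atan2(y, x)=40.4690° ≈ 40.5°

Leg 1: dist=7773.0 km, bearing=68.9°
Leg 2: dist=7882.5 km, bearing=145.9°
Leg 3: dist=7923.0 km, bearing=20.2°
Leg 4: dist=1151.0 km, bearing=284.4°
Leg 5: dist=8963.5 km, bearing=326.7°
Leg 6: dist=1908.4 km, bearing=40.5°
Total: 35601.4 km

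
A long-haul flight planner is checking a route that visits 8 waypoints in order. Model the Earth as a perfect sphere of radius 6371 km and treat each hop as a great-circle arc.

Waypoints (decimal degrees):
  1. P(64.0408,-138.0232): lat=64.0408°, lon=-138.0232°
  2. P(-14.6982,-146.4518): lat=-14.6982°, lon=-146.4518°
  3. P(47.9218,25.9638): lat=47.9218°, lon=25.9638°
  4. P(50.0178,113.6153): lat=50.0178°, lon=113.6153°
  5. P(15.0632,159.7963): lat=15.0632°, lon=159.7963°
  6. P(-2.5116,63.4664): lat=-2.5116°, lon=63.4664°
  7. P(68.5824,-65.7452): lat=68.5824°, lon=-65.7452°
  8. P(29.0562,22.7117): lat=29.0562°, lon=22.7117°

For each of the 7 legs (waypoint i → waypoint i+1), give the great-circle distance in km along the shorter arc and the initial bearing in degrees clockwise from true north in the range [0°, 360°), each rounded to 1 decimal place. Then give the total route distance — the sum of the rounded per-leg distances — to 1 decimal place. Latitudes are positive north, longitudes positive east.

Leg 1: φ1=1.1177228, φ2=-0.2565320, Δφ=-1.3742548, Δλ=-0.1471068 rad; a=sin²(Δφ/2)+cosφ1·cosφ2·sin²(Δλ/2)=0.4046472379; c=2·atan2(√a, √(1-a))=1.378915516; dist=6371·c=8785.071 ≈ 8785.1 km; running total=8785.1 km
Leg 1 bearing: y=sinΔλ·cosφ2=-0.14178020, x=cosφ1·sinφ2-sinφ1·cosφ2·cosΔλ=-0.97135461; θ=atan2(y, x)=-171.6957° <0 so +360° → 188.3043° ≈ 188.3°
Leg 2: φ1=-0.2565320, φ2=0.8363932, Δφ=1.0929252, Δλ=3.0092199 rad; a=sin²(Δφ/2)+cosφ1·cosφ2·sin²(Δλ/2)=0.9154339042; c=2·atan2(√a, √(1-a))=2.551461689; dist=6371·c=16255.362 ≈ 16255.4 km; running total=25040.5 km
Leg 2 bearing: y=sinΔλ·cosφ2=0.08845000, x=cosφ1·sinφ2-sinφ1·cosφ2·cosΔλ=0.54939538; θ=atan2(y, x)=9.1459° ≈ 9.1°
Leg 3: φ1=0.8363932, φ2=0.8729753, Δφ=0.0365821, Δλ=1.5298073 rad; a=sin²(Δφ/2)+cosφ1·cosφ2·sin²(Δλ/2)=0.2068124945; c=2·atan2(√a, √(1-a))=0.944219849; dist=6371·c=6015.625 ≈ 6015.6 km; running total=31056.1 km
Leg 3 bearing: y=sinΔλ·cosφ2=0.64200989, x=cosφ1·sinφ2-sinφ1·cosφ2·cosΔλ=0.49395105; θ=atan2(y, x)=52.4260° ≈ 52.4°
Leg 4: φ1=0.8729753, φ2=0.2629024, Δφ=-0.6100729, Δλ=0.8060105 rad; a=sin²(Δφ/2)+cosφ1·cosφ2·sin²(Δλ/2)=0.1856308020; c=2·atan2(√a, √(1-a))=0.890866579; dist=6371·c=5675.711 ≈ 5675.7 km; running total=36731.8 km
Leg 4 bearing: y=sinΔλ·cosφ2=0.69673869, x=cosφ1·sinφ2-sinφ1·cosφ2·cosΔλ=-0.34531613; θ=atan2(y, x)=116.3638° ≈ 116.4°
Leg 5: φ1=0.2629024, φ2=-0.0438357, Δφ=-0.3067381, Δλ=-1.6812739 rad; a=sin²(Δφ/2)+cosφ1·cosφ2·sin²(Δλ/2)=0.5588754829; c=2·atan2(√a, √(1-a))=1.688821113; dist=6371·c=10759.479 ≈ 10759.5 km; running total=47491.3 km
Leg 5 bearing: y=sinΔλ·cosφ2=-0.99294878, x=cosφ1·sinφ2-sinφ1·cosφ2·cosΔλ=-0.01369043; θ=atan2(y, x)=-90.7899° <0 so +360° → 269.2101° ≈ 269.2°
Leg 6: φ1=-0.0438357, φ2=1.1969887, Δφ=1.2408244, Δλ=-2.2551679 rad; a=sin²(Δφ/2)+cosφ1·cosφ2·sin²(Δλ/2)=0.6357122921; c=2·atan2(√a, √(1-a))=1.845669199; dist=6371·c=11758.758 ≈ 11758.8 km; running total=59250.1 km
Leg 6 bearing: y=sinΔλ·cosφ2=-0.28293414, x=cosφ1·sinφ2-sinφ1·cosφ2·cosΔλ=0.91993313; θ=atan2(y, x)=-17.0958° <0 so +360° → 342.9042° ≈ 342.9°
Leg 7: φ1=1.1969887, φ2=0.5071264, Δφ=-0.6898623, Δλ=1.5438642 rad; a=sin²(Δφ/2)+cosφ1·cosφ2·sin²(Δλ/2)=0.2696376358; c=2·atan2(√a, √(1-a))=1.091984745; dist=6371·c=6957.035 ≈ 6957.0 km; running total=66207.1 km
Leg 7 bearing: y=sinΔλ·cosφ2=0.87382674, x=cosφ1·sinφ2-sinφ1·cosφ2·cosΔλ=0.15543343; θ=atan2(y, x)=79.9139° ≈ 79.9°

Leg 1: dist=8785.1 km, bearing=188.3°
Leg 2: dist=16255.4 km, bearing=9.1°
Leg 3: dist=6015.6 km, bearing=52.4°
Leg 4: dist=5675.7 km, bearing=116.4°
Leg 5: dist=10759.5 km, bearing=269.2°
Leg 6: dist=11758.8 km, bearing=342.9°
Leg 7: dist=6957.0 km, bearing=79.9°
Total: 66207.1 km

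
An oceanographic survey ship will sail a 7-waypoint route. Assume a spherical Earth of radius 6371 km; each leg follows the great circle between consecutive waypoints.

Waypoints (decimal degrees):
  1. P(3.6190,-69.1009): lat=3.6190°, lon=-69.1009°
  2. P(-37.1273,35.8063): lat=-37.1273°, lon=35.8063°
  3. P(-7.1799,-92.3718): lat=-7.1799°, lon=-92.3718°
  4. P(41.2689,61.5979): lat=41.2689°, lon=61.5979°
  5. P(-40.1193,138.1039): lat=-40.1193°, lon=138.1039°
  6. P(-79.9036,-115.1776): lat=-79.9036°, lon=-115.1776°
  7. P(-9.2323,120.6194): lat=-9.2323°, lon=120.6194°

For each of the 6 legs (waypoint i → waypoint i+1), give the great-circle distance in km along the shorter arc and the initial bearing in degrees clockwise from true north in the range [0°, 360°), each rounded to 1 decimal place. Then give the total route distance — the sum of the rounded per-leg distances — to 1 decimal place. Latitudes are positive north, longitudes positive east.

Leg 1: dist=11570.0 km, bearing=127.4°
Leg 2: dist=12723.5 km, bearing=238.9°
Leg 3: dist=15434.9 km, bearing=30.1°
Leg 4: dist=11888.1 km, bearing=129.0°
Leg 5: dist=5940.9 km, bearing=167.9°
Leg 6: dist=9620.7 km, bearing=234.9°
Total: 67178.1 km

Leg 1: φ1=0.0631635, φ2=-0.6479936, Δφ=-0.7111571, Δλ=1.8309760 rad; a=sin²(Δφ/2)+cosφ1·cosφ2·sin²(Δλ/2)=0.6213991115; c=2·atan2(√a, √(1-a))=1.816045679; dist=6371·c=11570.027 ≈ 11570.0 km; running total=11570.0 km
Leg 1 bearing: y=sinΔλ·cosφ2=0.77046242, x=cosφ1·sinφ2-sinφ1·cosφ2·cosΔλ=-0.58943759; θ=atan2(y, x)=127.4176° ≈ 127.4°
Leg 2: φ1=-0.6479936, φ2=-0.1253129, Δφ=0.5226807, Δλ=-2.2371299 rad; a=sin²(Δφ/2)+cosφ1·cosφ2·sin²(Δλ/2)=0.7067556859; c=2·atan2(√a, √(1-a))=1.997103563; dist=6371·c=12723.547 ≈ 12723.5 km; running total=24293.5 km
Leg 2 bearing: y=sinΔλ·cosφ2=-0.77992914, x=cosφ1·sinφ2-sinφ1·cosφ2·cosΔλ=-0.46980728; θ=atan2(y, x)=-121.0636° <0 so +360° → 238.9364° ≈ 238.9°
Leg 3: φ1=-0.1253129, φ2=0.7202782, Δφ=0.8455911, Δλ=2.6872782 rad; a=sin²(Δφ/2)+cosφ1·cosφ2·sin²(Δλ/2)=0.8762614084; c=2·atan2(√a, √(1-a))=2.422680839; dist=6371·c=15434.900 ≈ 15434.9 km; running total=39728.4 km
Leg 3 bearing: y=sinΔλ·cosφ2=0.32984673, x=cosφ1·sinφ2-sinφ1·cosφ2·cosΔλ=0.57000925; θ=atan2(y, x)=30.0566° ≈ 30.1°
Leg 4: φ1=0.7202782, φ2=-0.7002139, Δφ=-1.4204921, Δλ=1.3352816 rad; a=sin²(Δφ/2)+cosφ1·cosφ2·sin²(Δλ/2)=0.6454556387; c=2·atan2(√a, √(1-a))=1.865975499; dist=6371·c=11888.130 ≈ 11888.1 km; running total=51616.5 km
Leg 4 bearing: y=sinΔλ·cosφ2=0.74359423, x=cosφ1·sinφ2-sinφ1·cosφ2·cosΔλ=-0.60202844; θ=atan2(y, x)=128.9943° ≈ 129.0°
Leg 5: φ1=-0.7002139, φ2=-1.3945809, Δφ=-0.6943670, Δλ=-4.4205961 rad; a=sin²(Δφ/2)+cosφ1·cosφ2·sin²(Δλ/2)=0.2020807399; c=2·atan2(√a, √(1-a))=0.932486983; dist=6371·c=5940.875 ≈ 5940.9 km; running total=57557.4 km
Leg 5 bearing: y=sinΔλ·cosφ2=0.16789467, x=cosφ1·sinφ2-sinφ1·cosφ2·cosΔλ=-0.78535841; θ=atan2(y, x)=167.9329° ≈ 167.9°
Leg 6: φ1=-1.3945809, φ2=-0.1611340, Δφ=1.2334469, Δλ=4.1154340 rad; a=sin²(Δφ/2)+cosφ1·cosφ2·sin²(Δλ/2)=0.4696569312; c=2·atan2(√a, √(1-a))=1.510072878; dist=6371·c=9620.674 ≈ 9620.7 km; running total=67178.1 km
Leg 6 bearing: y=sinΔλ·cosφ2=-0.81633750, x=cosφ1·sinφ2-sinφ1·cosφ2·cosΔλ=-0.57437816; θ=atan2(y, x)=-125.1304° <0 so +360° → 234.8696° ≈ 234.9°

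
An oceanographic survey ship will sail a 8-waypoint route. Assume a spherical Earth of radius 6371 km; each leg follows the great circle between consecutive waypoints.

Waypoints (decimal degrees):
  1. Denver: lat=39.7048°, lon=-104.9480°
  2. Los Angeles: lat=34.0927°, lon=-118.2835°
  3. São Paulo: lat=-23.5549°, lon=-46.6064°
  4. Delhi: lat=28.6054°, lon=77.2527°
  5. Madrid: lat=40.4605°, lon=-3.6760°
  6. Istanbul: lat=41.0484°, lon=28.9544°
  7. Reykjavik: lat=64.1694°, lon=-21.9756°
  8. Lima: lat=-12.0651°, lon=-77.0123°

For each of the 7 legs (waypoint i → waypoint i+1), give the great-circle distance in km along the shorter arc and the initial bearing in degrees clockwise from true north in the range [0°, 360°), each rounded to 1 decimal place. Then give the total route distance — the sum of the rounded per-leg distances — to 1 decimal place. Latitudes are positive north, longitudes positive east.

Leg 1: dist=1338.0 km, bearing=246.4°
Leg 2: dist=9914.2 km, bearing=119.5°
Leg 3: dist=14429.9 km, bearing=71.5°
Leg 4: dist=7274.1 km, bearing=304.3°
Leg 5: dist=2733.2 km, bearing=77.9°
Leg 6: dist=4119.0 km, bearing=325.8°
Leg 7: dist=9650.4 km, bearing=233.4°
Total: 49458.8 km

Leg 1: φ1=0.6929795, φ2=0.5950299, Δφ=-0.0979496, Δλ=-0.2327484 rad; a=sin²(Δφ/2)+cosφ1·cosφ2·sin²(Δλ/2)=0.0109862180; c=2·atan2(√a, √(1-a))=0.210016073; dist=6371·c=1338.012 ≈ 1338.0 km; running total=1338.0 km
Leg 1 bearing: y=sinΔλ·cosφ2=-0.19101080, x=cosφ1·sinφ2-sinφ1·cosφ2·cosΔλ=-0.08352819; θ=atan2(y, x)=-113.6195° <0 so +360° → 246.3805° ≈ 246.4°
Leg 2: φ1=0.5950299, φ2=-0.4111106, Δφ=-1.0061404, Δλ=1.2510014 rad; a=sin²(Δφ/2)+cosφ1·cosφ2·sin²(Δλ/2)=0.4926777860; c=2·atan2(√a, √(1-a))=1.556151375; dist=6371·c=9914.240 ≈ 9914.2 km; running total=11252.2 km
Leg 2 bearing: y=sinΔλ·cosφ2=0.87020194, x=cosφ1·sinφ2-sinφ1·cosφ2·cosΔλ=-0.49247754; θ=atan2(y, x)=119.5070° ≈ 119.5°
Leg 3: φ1=-0.4111106, φ2=0.4992584, Δφ=0.9103690, Δλ=2.1617491 rad; a=sin²(Δφ/2)+cosφ1·cosφ2·sin²(Δλ/2)=0.8198600125; c=2·atan2(√a, √(1-a))=2.264930275; dist=6371·c=14429.871 ≈ 14429.9 km; running total=25682.1 km
Leg 3 bearing: y=sinΔλ·cosφ2=0.72904856, x=cosφ1·sinφ2-sinφ1·cosφ2·cosΔλ=0.24340600; θ=atan2(y, x)=71.5375° ≈ 71.5°
Leg 4: φ1=0.4992584, φ2=0.7061689, Δφ=0.2069105, Δλ=-1.4124723 rad; a=sin²(Δφ/2)+cosφ1·cosφ2·sin²(Δλ/2)=0.2919977352; c=2·atan2(√a, √(1-a))=1.141749150; dist=6371·c=7274.084 ≈ 7274.1 km; running total=32956.2 km
Leg 4 bearing: y=sinΔλ·cosφ2=-0.75133745, x=cosφ1·sinφ2-sinφ1·cosφ2·cosΔλ=0.51228143; θ=atan2(y, x)=-55.7128° <0 so +360° → 304.2872° ≈ 304.3°
Leg 5: φ1=0.7061689, φ2=0.7164297, Δφ=0.0102608, Δλ=0.5695079 rad; a=sin²(Δφ/2)+cosφ1·cosφ2·sin²(Δλ/2)=0.0453088995; c=2·atan2(√a, √(1-a))=0.428999916; dist=6371·c=2733.158 ≈ 2733.2 km; running total=35689.4 km
Leg 5 bearing: y=sinΔλ·cosφ2=0.40665378, x=cosφ1·sinφ2-sinφ1·cosφ2·cosΔλ=0.08750265; θ=atan2(y, x)=77.8564° ≈ 77.9°
Leg 6: φ1=0.7164297, φ2=1.1199673, Δφ=0.4035376, Δλ=-0.8888962 rad; a=sin²(Δφ/2)+cosφ1·cosφ2·sin²(Δλ/2)=0.1009068747; c=2·atan2(√a, √(1-a))=0.646517961; dist=6371·c=4118.966 ≈ 4119.0 km; running total=39808.4 km
Leg 6 bearing: y=sinΔλ·cosφ2=-0.33827647, x=cosφ1·sinφ2-sinφ1·cosφ2·cosΔλ=0.49846539; θ=atan2(y, x)=-34.1622° <0 so +360° → 325.8378° ≈ 325.8°
Leg 7: φ1=1.1199673, φ2=-0.2105757, Δφ=-1.3305430, Δλ=-0.9605716 rad; a=sin²(Δφ/2)+cosφ1·cosφ2·sin²(Δλ/2)=0.4719843160; c=2·atan2(√a, √(1-a))=1.514735599; dist=6371·c=9650.380 ≈ 9650.4 km; running total=49458.8 km
Leg 7 bearing: y=sinΔλ·cosφ2=-0.80141670, x=cosφ1·sinφ2-sinφ1·cosφ2·cosΔλ=-0.59547608; θ=atan2(y, x)=-126.6134° <0 so +360° → 233.3866° ≈ 233.4°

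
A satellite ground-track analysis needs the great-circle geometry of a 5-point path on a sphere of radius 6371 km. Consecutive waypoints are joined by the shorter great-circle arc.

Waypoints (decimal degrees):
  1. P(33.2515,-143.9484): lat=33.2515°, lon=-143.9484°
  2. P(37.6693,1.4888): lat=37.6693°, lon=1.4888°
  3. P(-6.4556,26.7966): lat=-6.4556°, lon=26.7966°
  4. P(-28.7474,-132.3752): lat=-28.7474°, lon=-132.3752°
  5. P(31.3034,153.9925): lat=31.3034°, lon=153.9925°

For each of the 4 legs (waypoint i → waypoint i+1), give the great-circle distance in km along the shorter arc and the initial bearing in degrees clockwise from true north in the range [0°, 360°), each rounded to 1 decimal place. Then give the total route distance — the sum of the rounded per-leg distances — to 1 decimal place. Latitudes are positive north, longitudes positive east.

Leg 1: φ1=0.5803482, φ2=0.6574533, Δφ=0.0771052, Δλ=2.5383580 rad; a=sin²(Δφ/2)+cosφ1·cosφ2·sin²(Δλ/2)=0.6050217795; c=2·atan2(√a, √(1-a))=1.782415839; dist=6371·c=11355.771 ≈ 11355.8 km; running total=11355.8 km
Leg 1 bearing: y=sinΔλ·cosφ2=0.44905421, x=cosφ1·sinφ2-sinφ1·cosφ2·cosΔλ=0.86846533; θ=atan2(y, x)=27.3420° ≈ 27.3°
Leg 2: φ1=0.6574533, φ2=-0.1126715, Δφ=-0.7701248, Δλ=0.4417044 rad; a=sin²(Δφ/2)+cosφ1·cosφ2·sin²(Δλ/2)=0.1788320613; c=2·atan2(√a, √(1-a))=0.873254175; dist=6371·c=5563.502 ≈ 5563.5 km; running total=16919.3 km
Leg 2 bearing: y=sinΔλ·cosφ2=0.42477040, x=cosφ1·sinφ2-sinφ1·cosφ2·cosΔλ=-0.63794571; θ=atan2(y, x)=146.3427° ≈ 146.3°
Leg 3: φ1=-0.1126715, φ2=-0.5017368, Δφ=-0.3890653, Δλ=-2.7780720 rad; a=sin²(Δφ/2)+cosφ1·cosφ2·sin²(Δλ/2)=0.8800915873; c=2·atan2(√a, √(1-a))=2.434391329; dist=6371·c=15509.507 ≈ 15509.5 km; running total=32428.8 km
Leg 3 bearing: y=sinΔλ·cosφ2=-0.31174288, x=cosφ1·sinφ2-sinφ1·cosφ2·cosΔλ=-0.57003326; θ=atan2(y, x)=-151.3264° <0 so +360° → 208.6736° ≈ 208.7°
Leg 4: φ1=-0.5017368, φ2=0.5463474, Δφ=1.0480842, Δλ=4.9980592 rad; a=sin²(Δφ/2)+cosφ1·cosφ2·sin²(Δλ/2)=0.5193922582; c=2·atan2(√a, √(1-a))=1.609590573; dist=6371·c=10254.702 ≈ 10254.7 km; running total=42683.5 km
Leg 4 bearing: y=sinΔλ·cosφ2=-0.81980059, x=cosφ1·sinφ2-sinφ1·cosφ2·cosΔλ=0.57133419; θ=atan2(y, x)=-55.1266° <0 so +360° → 304.8734° ≈ 304.9°

Leg 1: dist=11355.8 km, bearing=27.3°
Leg 2: dist=5563.5 km, bearing=146.3°
Leg 3: dist=15509.5 km, bearing=208.7°
Leg 4: dist=10254.7 km, bearing=304.9°
Total: 42683.5 km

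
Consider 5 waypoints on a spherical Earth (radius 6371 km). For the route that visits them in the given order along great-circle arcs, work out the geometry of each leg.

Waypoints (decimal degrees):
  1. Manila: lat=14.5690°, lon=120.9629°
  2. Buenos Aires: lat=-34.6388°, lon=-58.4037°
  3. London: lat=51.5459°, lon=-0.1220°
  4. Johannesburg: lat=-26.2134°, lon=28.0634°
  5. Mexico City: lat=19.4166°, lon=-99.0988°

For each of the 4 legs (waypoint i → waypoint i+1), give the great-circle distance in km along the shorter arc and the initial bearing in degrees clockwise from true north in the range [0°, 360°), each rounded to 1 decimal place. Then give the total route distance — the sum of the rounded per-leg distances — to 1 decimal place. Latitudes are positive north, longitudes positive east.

Leg 1: dist=17782.5 km, bearing=181.5°
Leg 2: dist=11135.5 km, bearing=32.5°
Leg 3: dist=9074.9 km, bearing=154.6°
Leg 4: dist=14582.7 km, bearing=273.5°
Total: 52575.6 km

Leg 1: φ1=0.2542770, φ2=-0.6045611, Δφ=-0.8588381, Δλ=-3.1305377 rad; a=sin²(Δφ/2)+cosφ1·cosφ2·sin²(Δλ/2)=0.9696133017; c=2·atan2(√a, √(1-a))=2.791166800; dist=6371·c=17782.524 ≈ 17782.5 km; running total=17782.5 km
Leg 1 bearing: y=sinΔλ·cosφ2=-0.00909526, x=cosφ1·sinφ2-sinφ1·cosφ2·cosΔλ=-0.34317731; θ=atan2(y, x)=-178.4818° <0 so +360° → 181.5182° ≈ 181.5°
Leg 2: φ1=-0.6045611, φ2=0.8996457, Δφ=1.5042068, Δλ=1.0172076 rad; a=sin²(Δφ/2)+cosφ1·cosφ2·sin²(Δλ/2)=0.5880586517; c=2·atan2(√a, √(1-a))=1.747837025; dist=6371·c=11135.470 ≈ 11135.5 km; running total=28918.0 km
Leg 2 bearing: y=sinΔλ·cosφ2=0.52900438, x=cosφ1·sinφ2-sinφ1·cosφ2·cosΔλ=0.83014280; θ=atan2(y, x)=32.5071° ≈ 32.5°
Leg 3: φ1=0.8996457, φ2=-0.4575101, Δφ=-1.3571558, Δλ=0.4919280 rad; a=sin²(Δφ/2)+cosφ1·cosφ2·sin²(Δλ/2)=0.4270690459; c=2·atan2(√a, √(1-a))=1.424412184; dist=6371·c=9074.930 ≈ 9074.9 km; running total=37992.9 km
Leg 3 bearing: y=sinΔλ·cosφ2=0.42374983, x=cosφ1·sinφ2-sinφ1·cosφ2·cosΔλ=-0.89395771; θ=atan2(y, x)=154.6383° ≈ 154.6°
Leg 4: φ1=-0.4575101, φ2=0.3388836, Δφ=0.7963937, Δλ=-2.2193991 rad; a=sin²(Δφ/2)+cosφ1·cosφ2·sin²(Δλ/2)=0.8289832833; c=2·atan2(√a, √(1-a))=2.288911618; dist=6371·c=14582.656 ≈ 14582.7 km; running total=52575.6 km
Leg 4 bearing: y=sinΔλ·cosφ2=-0.75160441, x=cosφ1·sinφ2-sinφ1·cosφ2·cosΔλ=0.04659199; θ=atan2(y, x)=-86.4528° <0 so +360° → 273.5472° ≈ 273.5°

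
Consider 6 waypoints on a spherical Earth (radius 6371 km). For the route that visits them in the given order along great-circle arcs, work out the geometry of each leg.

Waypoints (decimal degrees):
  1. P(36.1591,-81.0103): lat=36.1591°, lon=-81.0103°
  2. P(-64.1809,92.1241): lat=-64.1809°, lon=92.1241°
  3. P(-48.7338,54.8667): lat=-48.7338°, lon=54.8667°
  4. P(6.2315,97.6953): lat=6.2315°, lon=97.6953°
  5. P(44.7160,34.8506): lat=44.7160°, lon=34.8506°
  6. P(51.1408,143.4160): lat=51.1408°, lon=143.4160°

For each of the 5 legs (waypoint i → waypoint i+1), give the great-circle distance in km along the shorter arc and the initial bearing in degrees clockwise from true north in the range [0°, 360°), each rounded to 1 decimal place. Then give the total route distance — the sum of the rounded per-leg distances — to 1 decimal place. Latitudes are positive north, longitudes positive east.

Leg 1: φ1=0.6310953, φ2=-1.1201680, Δφ=-1.7512634, Δλ=3.0217653 rad; a=sin²(Δφ/2)+cosφ1·cosφ2·sin²(Δλ/2)=0.9401236982; c=2·atan2(√a, √(1-a))=2.647179642; dist=6371·c=16865.182 ≈ 16865.2 km; running total=16865.2 km
Leg 1 bearing: y=sinΔλ·cosφ2=0.05206374, x=cosφ1·sinφ2-sinφ1·cosφ2·cosΔλ=-0.47165018; θ=atan2(y, x)=173.7008° ≈ 173.7°
Leg 2: φ1=-1.1201680, φ2=-0.8505653, Δφ=0.2696028, Δλ=-0.6502643 rad; a=sin²(Δφ/2)+cosφ1·cosφ2·sin²(Δλ/2)=0.0473728941; c=2·atan2(√a, √(1-a))=0.438818658; dist=6371·c=2795.714 ≈ 2795.7 km; running total=19660.9 km
Leg 2 bearing: y=sinΔλ·cosφ2=-0.39929452, x=cosφ1·sinφ2-sinφ1·cosφ2·cosΔλ=0.14518505; θ=atan2(y, x)=-70.0185° <0 so +360° → 289.9815° ≈ 290.0°
Leg 3: φ1=-0.8505653, φ2=0.1087602, Δφ=0.9593255, Δλ=0.7475001 rad; a=sin²(Δφ/2)+cosφ1·cosφ2·sin²(Δλ/2)=0.3003665128; c=2·atan2(√a, √(1-a))=1.160079138; dist=6371·c=7390.864 ≈ 7390.9 km; running total=27051.8 km
Leg 3 bearing: y=sinΔλ·cosφ2=0.67579079, x=cosφ1·sinφ2-sinφ1·cosφ2·cosΔλ=0.61959075; θ=atan2(y, x)=47.4842° ≈ 47.5°
Leg 4: φ1=0.1087602, φ2=0.7804414, Δφ=0.6716812, Δλ=-1.0968469 rad; a=sin²(Δφ/2)+cosφ1·cosφ2·sin²(Δλ/2)=0.3006110658; c=2·atan2(√a, √(1-a))=1.160612548; dist=6371·c=7394.263 ≈ 7394.3 km; running total=34446.1 km
Leg 4 bearing: y=sinΔλ·cosφ2=-0.63227518, x=cosφ1·sinφ2-sinφ1·cosφ2·cosΔλ=0.66423212; θ=atan2(y, x)=-43.5880° <0 so +360° → 316.4120° ≈ 316.4°
Leg 5: φ1=0.7804414, φ2=0.8925753, Δφ=0.1121339, Δλ=1.8948237 rad; a=sin²(Δφ/2)+cosφ1·cosφ2·sin²(Δλ/2)=0.2970340514; c=2·atan2(√a, √(1-a))=1.152798038; dist=6371·c=7344.476 ≈ 7344.5 km; running total=41790.6 km
Leg 5 bearing: y=sinΔλ·cosφ2=0.59475890, x=cosφ1·sinφ2-sinφ1·cosφ2·cosΔλ=0.69388842; θ=atan2(y, x)=40.6012° ≈ 40.6°

Leg 1: dist=16865.2 km, bearing=173.7°
Leg 2: dist=2795.7 km, bearing=290.0°
Leg 3: dist=7390.9 km, bearing=47.5°
Leg 4: dist=7394.3 km, bearing=316.4°
Leg 5: dist=7344.5 km, bearing=40.6°
Total: 41790.6 km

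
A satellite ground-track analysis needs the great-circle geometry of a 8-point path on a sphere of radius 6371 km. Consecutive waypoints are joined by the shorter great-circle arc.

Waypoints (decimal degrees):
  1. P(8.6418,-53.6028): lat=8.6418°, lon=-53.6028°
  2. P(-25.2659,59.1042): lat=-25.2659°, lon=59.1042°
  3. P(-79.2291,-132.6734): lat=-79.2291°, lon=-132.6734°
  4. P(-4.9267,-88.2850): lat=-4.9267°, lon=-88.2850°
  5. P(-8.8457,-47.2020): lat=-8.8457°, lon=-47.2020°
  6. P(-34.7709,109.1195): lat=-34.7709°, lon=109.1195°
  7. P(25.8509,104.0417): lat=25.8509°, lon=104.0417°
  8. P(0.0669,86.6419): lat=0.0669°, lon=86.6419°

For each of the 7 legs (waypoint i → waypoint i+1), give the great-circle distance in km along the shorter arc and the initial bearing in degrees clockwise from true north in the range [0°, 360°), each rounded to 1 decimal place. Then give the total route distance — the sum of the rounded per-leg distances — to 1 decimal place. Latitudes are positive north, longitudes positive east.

Leg 1: dist=12693.8 km, bearing=113.9°
Leg 2: dist=8372.3 km, bearing=177.7°
Leg 3: dist=8611.2 km, bearing=45.6°
Leg 4: dist=4553.8 km, bearing=97.8°
Leg 5: dist=14563.0 km, bearing=154.1°
Leg 6: dist=6762.0 km, bearing=354.8°
Leg 7: dist=3421.1 km, bearing=215.8°
Total: 58977.2 km

Leg 1: φ1=0.1508279, φ2=-0.4409731, Δφ=-0.5918010, Δλ=1.9671082 rad; a=sin²(Δφ/2)+cosφ1·cosφ2·sin²(Δλ/2)=0.7046301071; c=2·atan2(√a, √(1-a))=1.992439444; dist=6371·c=12693.832 ≈ 12693.8 km; running total=12693.8 km
Leg 1 bearing: y=sinΔλ·cosφ2=0.83424244, x=cosφ1·sinφ2-sinφ1·cosφ2·cosΔλ=-0.36952081; θ=atan2(y, x)=113.8906° ≈ 113.9°
Leg 2: φ1=-0.4409731, φ2=-1.3828087, Δφ=-0.9418355, Δλ=-3.3471506 rad; a=sin²(Δφ/2)+cosφ1·cosφ2·sin²(Δλ/2)=0.3730732370; c=2·atan2(√a, √(1-a))=1.314134109; dist=6371·c=8372.348 ≈ 8372.3 km; running total=21066.1 km
Leg 2 bearing: y=sinΔλ·cosφ2=0.03814519, x=cosφ1·sinφ2-sinφ1·cosφ2·cosΔλ=-0.96649021; θ=atan2(y, x)=177.7398° ≈ 177.7°
Leg 3: φ1=-1.3828087, φ2=-0.0859871, Δφ=1.2968215, Δλ=0.7747237 rad; a=sin²(Δφ/2)+cosφ1·cosφ2·sin²(Δλ/2)=0.3912881962; c=2·atan2(√a, √(1-a))=1.351622173; dist=6371·c=8611.185 ≈ 8611.2 km; running total=29677.3 km
Leg 3 bearing: y=sinΔλ·cosφ2=0.69693422, x=cosφ1·sinφ2-sinφ1·cosφ2·cosΔλ=0.68338105; θ=atan2(y, x)=45.5626° ≈ 45.6°
Leg 4: φ1=-0.0859871, φ2=-0.1543866, Δφ=-0.0683995, Δλ=0.7170336 rad; a=sin²(Δφ/2)+cosφ1·cosφ2·sin²(Δλ/2)=0.1223760950; c=2·atan2(√a, √(1-a))=0.714764207; dist=6371·c=4553.763 ≈ 4553.8 km; running total=34231.1 km
Leg 4 bearing: y=sinΔλ·cosφ2=0.64933550, x=cosφ1·sinφ2-sinφ1·cosφ2·cosΔλ=-0.08924213; θ=atan2(y, x)=97.8255° ≈ 97.8°
Leg 5: φ1=-0.1543866, φ2=-0.6068667, Δφ=-0.4524801, Δλ=2.7283249 rad; a=sin²(Δφ/2)+cosφ1·cosφ2·sin²(Δλ/2)=0.8278201802; c=2·atan2(√a, √(1-a))=2.285826712; dist=6371·c=14563.002 ≈ 14563.0 km; running total=48794.1 km
Leg 5 bearing: y=sinΔλ·cosφ2=0.32989330, x=cosφ1·sinφ2-sinφ1·cosφ2·cosΔλ=-0.67919521; θ=atan2(y, x)=154.0936° ≈ 154.1°
Leg 6: φ1=-0.6068667, φ2=0.4511833, Δφ=1.0580500, Δλ=-0.0886243 rad; a=sin²(Δφ/2)+cosφ1·cosφ2·sin²(Δλ/2)=0.2561644776; c=2·atan2(√a, √(1-a))=1.061376245; dist=6371·c=6762.028 ≈ 6762.0 km; running total=55556.1 km
Leg 6 bearing: y=sinΔλ·cosφ2=-0.07965149, x=cosφ1·sinφ2-sinφ1·cosφ2·cosΔλ=0.86938633; θ=atan2(y, x)=-5.2347° <0 so +360° → 354.7653° ≈ 354.8°
Leg 7: φ1=0.4511833, φ2=0.0011676, Δφ=-0.4500157, Δλ=-0.3036838 rad; a=sin²(Δφ/2)+cosφ1·cosφ2·sin²(Δλ/2)=0.0703696694; c=2·atan2(√a, √(1-a))=0.536973739; dist=6371·c=3421.060 ≈ 3421.1 km; running total=58977.2 km
Leg 7 bearing: y=sinΔλ·cosφ2=-0.29903726, x=cosφ1·sinφ2-sinφ1·cosφ2·cosΔλ=-0.41502751; θ=atan2(y, x)=-144.2263° <0 so +360° → 215.7737° ≈ 215.8°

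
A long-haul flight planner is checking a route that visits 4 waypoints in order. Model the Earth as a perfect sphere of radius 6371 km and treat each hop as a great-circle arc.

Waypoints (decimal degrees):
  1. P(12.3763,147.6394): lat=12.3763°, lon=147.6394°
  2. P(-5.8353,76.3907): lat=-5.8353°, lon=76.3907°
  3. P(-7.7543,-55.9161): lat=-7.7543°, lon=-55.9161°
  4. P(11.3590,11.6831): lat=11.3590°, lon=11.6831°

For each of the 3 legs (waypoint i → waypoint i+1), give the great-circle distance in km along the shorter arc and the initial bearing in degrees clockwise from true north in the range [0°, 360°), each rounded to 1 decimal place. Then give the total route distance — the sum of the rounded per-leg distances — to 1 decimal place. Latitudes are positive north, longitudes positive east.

Leg 1: dist=8129.2 km, bearing=259.9°
Leg 2: dist=14513.6 km, bearing=254.6°
Leg 3: dist=7772.7 km, bearing=74.8°
Total: 30415.5 km

Leg 1: φ1=0.2160072, φ2=-0.1018452, Δφ=-0.3178524, Δλ=-1.2435244 rad; a=sin²(Δφ/2)+cosφ1·cosφ2·sin²(Δλ/2)=0.3547136955; c=2·atan2(√a, √(1-a))=1.275971114; dist=6371·c=8129.212 ≈ 8129.2 km; running total=8129.2 km
Leg 1 bearing: y=sinΔλ·cosφ2=-0.94201613, x=cosφ1·sinφ2-sinφ1·cosφ2·cosΔλ=-0.16784867; θ=atan2(y, x)=-100.1029° <0 so +360° → 259.8971° ≈ 259.9°
Leg 2: φ1=-0.1018452, φ2=-0.1353381, Δφ=-0.0334929, Δλ=-2.3091893 rad; a=sin²(Δφ/2)+cosφ1·cosφ2·sin²(Δλ/2)=0.8248858105; c=2·atan2(√a, √(1-a))=2.278080277; dist=6371·c=14513.649 ≈ 14513.6 km; running total=22642.8 km
Leg 2 bearing: y=sinΔλ·cosφ2=-0.73278859, x=cosφ1·sinφ2-sinφ1·cosφ2·cosΔλ=-0.20203396; θ=atan2(y, x)=-105.4138° <0 so +360° → 254.5862° ≈ 254.6°
Leg 3: φ1=-0.1353381, φ2=0.1982519, Δφ=0.3335900, Δλ=1.1798286 rad; a=sin²(Δφ/2)+cosφ1·cosφ2·sin²(Δλ/2)=0.3281860059; c=2·atan2(√a, √(1-a))=1.220018910; dist=6371·c=7772.740 ≈ 7772.7 km; running total=30415.5 km
Leg 3 bearing: y=sinΔλ·cosφ2=0.90643115, x=cosφ1·sinφ2-sinφ1·cosφ2·cosΔλ=0.24556544; θ=atan2(y, x)=74.8416° ≈ 74.8°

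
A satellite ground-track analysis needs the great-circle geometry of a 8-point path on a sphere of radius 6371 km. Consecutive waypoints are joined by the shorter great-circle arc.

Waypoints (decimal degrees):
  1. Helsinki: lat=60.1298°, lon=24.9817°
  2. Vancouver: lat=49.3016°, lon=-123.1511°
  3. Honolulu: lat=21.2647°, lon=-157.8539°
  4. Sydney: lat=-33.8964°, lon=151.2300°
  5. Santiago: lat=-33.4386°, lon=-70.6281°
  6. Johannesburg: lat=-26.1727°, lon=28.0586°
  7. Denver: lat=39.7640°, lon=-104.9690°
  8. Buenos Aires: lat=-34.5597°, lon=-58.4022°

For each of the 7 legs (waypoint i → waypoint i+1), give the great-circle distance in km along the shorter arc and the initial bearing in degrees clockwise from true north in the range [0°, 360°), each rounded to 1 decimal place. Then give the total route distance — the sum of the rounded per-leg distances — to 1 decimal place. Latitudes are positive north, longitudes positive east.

Leg 1: φ1=1.0494630, φ2=0.8604752, Δφ=-0.1889877, Δλ=-2.5854051 rad; a=sin²(Δφ/2)+cosφ1·cosφ2·sin²(Δλ/2)=0.3091862391; c=2·atan2(√a, √(1-a))=1.179239884; dist=6371·c=7512.937 ≈ 7512.9 km; running total=7512.9 km
Leg 1 bearing: y=sinΔλ·cosφ2=-0.34426563, x=cosφ1·sinφ2-sinφ1·cosφ2·cosΔλ=0.85781210; θ=atan2(y, x)=-21.8671° <0 so +360° → 338.1329° ≈ 338.1°
Leg 2: φ1=0.8604752, φ2=0.3711390, Δφ=-0.4893362, Δλ=-0.6056781 rad; a=sin²(Δφ/2)+cosφ1·cosφ2·sin²(Δλ/2)=0.1127257196; c=2·atan2(√a, √(1-a))=0.684795265; dist=6371·c=4362.831 ≈ 4362.8 km; running total=11875.7 km
Leg 2 bearing: y=sinΔλ·cosφ2=-0.53055748, x=cosφ1·sinφ2-sinφ1·cosφ2·cosΔλ=-0.34435924; θ=atan2(y, x)=-122.9857° <0 so +360° → 237.0143° ≈ 237.0°
Leg 3: φ1=0.3711390, φ2=-0.5916038, Δφ=-0.9627428, Δλ=5.3945317 rad; a=sin²(Δφ/2)+cosφ1·cosφ2·sin²(Δλ/2)=0.3572911851; c=2·atan2(√a, √(1-a))=1.281354171; dist=6371·c=8163.507 ≈ 8163.5 km; running total=20039.2 km
Leg 3 bearing: y=sinΔλ·cosφ2=-0.64430232, x=cosφ1·sinφ2-sinφ1·cosφ2·cosΔλ=-0.70951483; θ=atan2(y, x)=-137.7578° <0 so +360° → 222.2422° ≈ 222.2°
Leg 4: φ1=-0.5916038, φ2=-0.5836137, Δφ=0.0079901, Δλ=-3.8721543 rad; a=sin²(Δφ/2)+cosφ1·cosφ2·sin²(Δλ/2)=0.6042883078; c=2·atan2(√a, √(1-a))=1.780915666; dist=6371·c=11346.214 ≈ 11346.2 km; running total=31385.4 km
Leg 4 bearing: y=sinΔλ·cosφ2=0.55683642, x=cosφ1·sinφ2-sinφ1·cosφ2·cosΔλ=-0.80400808; θ=atan2(y, x)=145.2945° ≈ 145.3°
Leg 5: φ1=-0.5836137, φ2=-0.4567998, Δφ=0.1268139, Δλ=1.7224078 rad; a=sin²(Δφ/2)+cosφ1·cosφ2·sin²(Δλ/2)=0.4350283977; c=2·atan2(√a, √(1-a))=1.440484628; dist=6371·c=9177.328 ≈ 9177.3 km; running total=40562.7 km
Leg 5 bearing: y=sinΔλ·cosφ2=0.88717375, x=cosφ1·sinφ2-sinφ1·cosφ2·cosΔλ=-0.44276123; θ=atan2(y, x)=116.5224° ≈ 116.5°
Leg 6: φ1=-0.4567998, φ2=0.6940127, Δφ=1.1508125, Δλ=-2.3217696 rad; a=sin²(Δφ/2)+cosφ1·cosφ2·sin²(Δλ/2)=0.8764297571; c=2·atan2(√a, √(1-a))=2.423192247; dist=6371·c=15438.158 ≈ 15438.2 km; running total=56000.9 km
Leg 6 bearing: y=sinΔλ·cosφ2=-0.56192843, x=cosφ1·sinφ2-sinφ1·cosφ2·cosΔλ=0.34269372; θ=atan2(y, x)=-58.6229° <0 so +360° → 301.3771° ≈ 301.4°
Leg 7: φ1=0.6940127, φ2=-0.6031806, Δφ=-1.2971933, Δλ=0.8127440 rad; a=sin²(Δφ/2)+cosφ1·cosφ2·sin²(Δλ/2)=0.4638087173; c=2·atan2(√a, √(1-a))=1.498350407; dist=6371·c=9545.990 ≈ 9546.0 km; running total=65546.9 km
Leg 7 bearing: y=sinΔλ·cosφ2=0.59803211, x=cosφ1·sinφ2-sinφ1·cosφ2·cosΔλ=-0.79819694; θ=atan2(y, x)=143.1584° ≈ 143.2°

Leg 1: dist=7512.9 km, bearing=338.1°
Leg 2: dist=4362.8 km, bearing=237.0°
Leg 3: dist=8163.5 km, bearing=222.2°
Leg 4: dist=11346.2 km, bearing=145.3°
Leg 5: dist=9177.3 km, bearing=116.5°
Leg 6: dist=15438.2 km, bearing=301.4°
Leg 7: dist=9546.0 km, bearing=143.2°
Total: 65546.9 km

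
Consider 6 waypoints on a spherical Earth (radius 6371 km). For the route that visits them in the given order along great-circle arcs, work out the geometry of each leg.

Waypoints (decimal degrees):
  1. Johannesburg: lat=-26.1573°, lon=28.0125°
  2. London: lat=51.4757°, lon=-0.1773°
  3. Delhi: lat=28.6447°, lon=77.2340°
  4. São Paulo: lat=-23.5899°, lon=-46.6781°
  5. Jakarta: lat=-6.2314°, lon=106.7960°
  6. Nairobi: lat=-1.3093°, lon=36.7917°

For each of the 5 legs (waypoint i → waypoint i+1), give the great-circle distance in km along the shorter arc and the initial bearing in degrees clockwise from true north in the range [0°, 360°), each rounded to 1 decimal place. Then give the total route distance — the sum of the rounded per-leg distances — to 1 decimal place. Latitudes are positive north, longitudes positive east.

Leg 1: φ1=-0.4565310, φ2=0.8984204, Δφ=1.3549515, Δλ=-0.4920048 rad; a=sin²(Δφ/2)+cosφ1·cosφ2·sin²(Δλ/2)=0.4260692916; c=2·atan2(√a, √(1-a))=1.422390757; dist=6371·c=9062.052 ≈ 9062.1 km; running total=9062.1 km
Leg 1 bearing: y=sinΔλ·cosφ2=-0.29422886, x=cosφ1·sinφ2-sinφ1·cosφ2·cosΔλ=0.94422793; θ=atan2(y, x)=-17.3074° <0 so +360° → 342.6926° ≈ 342.7°
Leg 2: φ1=0.8984204, φ2=0.4999443, Δφ=-0.3984761, Δλ=1.3510821 rad; a=sin²(Δφ/2)+cosφ1·cosφ2·sin²(Δλ/2)=0.2529135774; c=2·atan2(√a, √(1-a))=1.053913201; dist=6371·c=6714.481 ≈ 6714.5 km; running total=15776.6 km
Leg 2 bearing: y=sinΔλ·cosφ2=0.85651132, x=cosφ1·sinφ2-sinφ1·cosφ2·cosΔλ=0.14893475; θ=atan2(y, x)=80.1357° ≈ 80.1°
Leg 3: φ1=0.4999443, φ2=-0.4117214, Δφ=-0.9116658, Δλ=-2.1626741 rad; a=sin²(Δφ/2)+cosφ1·cosφ2·sin²(Δλ/2)=0.8202796813; c=2·atan2(√a, √(1-a))=2.266022795; dist=6371·c=14436.831 ≈ 14436.8 km; running total=30213.4 km
Leg 3 bearing: y=sinΔλ·cosφ2=-0.76054293, x=cosφ1·sinφ2-sinφ1·cosφ2·cosΔλ=-0.10610448; θ=atan2(y, x)=-97.9422° <0 so +360° → 262.0578° ≈ 262.1°
Leg 4: φ1=-0.4117214, φ2=-0.1087584, Δφ=0.3029630, Δλ=2.6786284 rad; a=sin²(Δφ/2)+cosφ1·cosφ2·sin²(Δλ/2)=0.8858400243; c=2·atan2(√a, √(1-a))=2.452274802; dist=6371·c=15623.443 ≈ 15623.4 km; running total=45836.8 km
Leg 4 bearing: y=sinΔλ·cosφ2=0.44396362, x=cosφ1·sinφ2-sinφ1·cosφ2·cosΔλ=-0.45541871; θ=atan2(y, x)=135.7297° ≈ 135.7°
Leg 5: φ1=-0.1087584, φ2=-0.0228516, Δφ=0.0859069, Δλ=-1.2218055 rad; a=sin²(Δφ/2)+cosφ1·cosφ2·sin²(Δλ/2)=0.3288396529; c=2·atan2(√a, √(1-a))=1.221410618; dist=6371·c=7781.607 ≈ 7781.6 km; running total=53618.4 km
Leg 5 bearing: y=sinΔλ·cosφ2=-0.93947294, x=cosφ1·sinφ2-sinφ1·cosφ2·cosΔλ=0.01439234; θ=atan2(y, x)=-89.1223° <0 so +360° → 270.8777° ≈ 270.9°

Leg 1: dist=9062.1 km, bearing=342.7°
Leg 2: dist=6714.5 km, bearing=80.1°
Leg 3: dist=14436.8 km, bearing=262.1°
Leg 4: dist=15623.4 km, bearing=135.7°
Leg 5: dist=7781.6 km, bearing=270.9°
Total: 53618.4 km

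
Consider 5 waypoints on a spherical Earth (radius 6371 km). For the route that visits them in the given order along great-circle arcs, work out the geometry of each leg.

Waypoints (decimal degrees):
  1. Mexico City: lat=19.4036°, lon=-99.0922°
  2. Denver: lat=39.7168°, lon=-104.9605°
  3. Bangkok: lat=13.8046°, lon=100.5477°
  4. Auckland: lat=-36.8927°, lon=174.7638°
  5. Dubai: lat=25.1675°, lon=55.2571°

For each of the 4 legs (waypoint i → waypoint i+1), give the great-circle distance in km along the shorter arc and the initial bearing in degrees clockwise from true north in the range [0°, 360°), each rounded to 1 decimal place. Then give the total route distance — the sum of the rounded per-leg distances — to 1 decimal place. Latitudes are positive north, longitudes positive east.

Leg 1: φ1=0.3386567, φ2=0.6931889, Δφ=0.3545322, Δλ=-0.1024212 rad; a=sin²(Δφ/2)+cosφ1·cosφ2·sin²(Δλ/2)=0.0329965458; c=2·atan2(√a, √(1-a))=0.365327225; dist=6371·c=2327.500 ≈ 2327.5 km; running total=2327.5 km
Leg 1 bearing: y=sinΔλ·cosφ2=-0.07864594, x=cosφ1·sinφ2-sinφ1·cosφ2·cosΔλ=0.34849091; θ=atan2(y, x)=-12.7172° <0 so +360° → 347.2828° ≈ 347.3°
Leg 2: φ1=0.6931889, φ2=0.2409357, Δφ=-0.4522532, Δλ=3.5867947 rad; a=sin²(Δφ/2)+cosφ1·cosφ2·sin²(Δλ/2)=0.7608541504; c=2·atan2(√a, √(1-a))=2.119648461; dist=6371·c=13504.280 ≈ 13504.3 km; running total=15831.8 km
Leg 2 bearing: y=sinΔλ·cosφ2=-0.41820128, x=cosφ1·sinφ2-sinφ1·cosφ2·cosΔλ=0.74359138; θ=atan2(y, x)=-29.3537° <0 so +360° → 330.6463° ≈ 330.6°
Leg 3: φ1=0.2409357, φ2=-0.6438991, Δφ=-0.8848348, Δλ=1.2953153 rad; a=sin²(Δφ/2)+cosφ1·cosφ2·sin²(Δλ/2)=0.4659917988; c=2·atan2(√a, √(1-a))=1.502727372; dist=6371·c=9573.876 ≈ 9573.9 km; running total=25405.7 km
Leg 3 bearing: y=sinΔλ·cosφ2=0.76960573, x=cosφ1·sinφ2-sinφ1·cosφ2·cosΔλ=-0.63488644; θ=atan2(y, x)=129.5209° ≈ 129.5°
Leg 4: φ1=-0.6438991, φ2=0.4392557, Δφ=1.0831548, Δλ=-2.0857854 rad; a=sin²(Δφ/2)+cosφ1·cosφ2·sin²(Δλ/2)=0.8059018960; c=2·atan2(√a, √(1-a))=2.229135279; dist=6371·c=14201.821 ≈ 14201.8 km; running total=39607.5 km
Leg 4 bearing: y=sinΔλ·cosφ2=-0.78767934, x=cosφ1·sinφ2-sinφ1·cosφ2·cosΔλ=0.07250783; θ=atan2(y, x)=-84.7406° <0 so +360° → 275.2594° ≈ 275.3°

Leg 1: dist=2327.5 km, bearing=347.3°
Leg 2: dist=13504.3 km, bearing=330.6°
Leg 3: dist=9573.9 km, bearing=129.5°
Leg 4: dist=14201.8 km, bearing=275.3°
Total: 39607.5 km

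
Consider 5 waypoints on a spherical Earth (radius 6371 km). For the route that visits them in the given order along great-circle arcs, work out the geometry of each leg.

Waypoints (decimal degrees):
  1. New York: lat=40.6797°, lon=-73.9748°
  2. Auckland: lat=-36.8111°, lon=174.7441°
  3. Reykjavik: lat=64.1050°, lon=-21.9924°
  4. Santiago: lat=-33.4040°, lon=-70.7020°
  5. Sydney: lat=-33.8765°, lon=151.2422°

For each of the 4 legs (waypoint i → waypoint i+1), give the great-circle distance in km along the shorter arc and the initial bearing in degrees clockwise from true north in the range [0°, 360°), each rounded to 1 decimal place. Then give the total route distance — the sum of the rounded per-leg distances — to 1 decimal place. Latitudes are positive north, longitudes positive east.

Leg 1: φ1=0.7099947, φ2=-0.6424749, Δφ=-1.3524696, Δλ=4.3409637 rad; a=sin²(Δφ/2)+cosφ1·cosφ2·sin²(Δλ/2)=0.8054635575; c=2·atan2(√a, √(1-a))=2.228027452; dist=6371·c=14194.763 ≈ 14194.8 km; running total=14194.8 km
Leg 1 bearing: y=sinΔλ·cosφ2=-0.74602215, x=cosφ1·sinφ2-sinφ1·cosφ2·cosΔλ=-0.26498870; θ=atan2(y, x)=-109.5551° <0 so +360° → 250.4449° ≈ 250.4°
Leg 2: φ1=-0.6424749, φ2=1.1188433, Δφ=1.7613182, Δλ=-3.4336997 rad; a=sin²(Δφ/2)+cosφ1·cosφ2·sin²(Δλ/2)=0.9369273650; c=2·atan2(√a, √(1-a))=2.633871518; dist=6371·c=16780.395 ≈ 16780.4 km; running total=30975.2 km
Leg 2 bearing: y=sinΔλ·cosφ2=0.12576348, x=cosφ1·sinφ2-sinφ1·cosφ2·cosΔλ=0.46963971; θ=atan2(y, x)=14.9913° ≈ 15.0°
Leg 3: φ1=1.1188433, φ2=-0.5830098, Δφ=-1.7018531, Δλ=-0.8501429 rad; a=sin²(Δφ/2)+cosφ1·cosφ2·sin²(Δλ/2)=0.6273423287; c=2·atan2(√a, √(1-a))=1.828317920; dist=6371·c=11648.213 ≈ 11648.2 km; running total=42623.4 km
Leg 3 bearing: y=sinΔλ·cosφ2=-0.62725469, x=cosφ1·sinφ2-sinφ1·cosφ2·cosΔλ=-0.73599407; θ=atan2(y, x)=-139.5605° <0 so +360° → 220.4395° ≈ 220.4°
Leg 4: φ1=-0.5830098, φ2=-0.5912565, Δφ=-0.0082467, Δλ=3.8736570 rad; a=sin²(Δφ/2)+cosφ1·cosφ2·sin²(Δλ/2)=0.6043234457; c=2·atan2(√a, √(1-a))=1.780987523; dist=6371·c=11346.672 ≈ 11346.7 km; running total=53970.1 km
Leg 4 bearing: y=sinΔλ·cosφ2=-0.55493850, x=cosφ1·sinφ2-sinφ1·cosφ2·cosΔλ=-0.80530102; θ=atan2(y, x)=-145.4290° <0 so +360° → 214.5710° ≈ 214.6°

Leg 1: dist=14194.8 km, bearing=250.4°
Leg 2: dist=16780.4 km, bearing=15.0°
Leg 3: dist=11648.2 km, bearing=220.4°
Leg 4: dist=11346.7 km, bearing=214.6°
Total: 53970.1 km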